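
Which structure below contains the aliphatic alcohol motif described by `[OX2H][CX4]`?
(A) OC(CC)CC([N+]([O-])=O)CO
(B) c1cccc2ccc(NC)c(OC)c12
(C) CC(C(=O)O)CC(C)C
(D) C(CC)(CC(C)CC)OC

A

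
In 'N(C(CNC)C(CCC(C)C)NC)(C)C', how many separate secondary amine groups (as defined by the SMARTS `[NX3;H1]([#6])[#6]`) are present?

2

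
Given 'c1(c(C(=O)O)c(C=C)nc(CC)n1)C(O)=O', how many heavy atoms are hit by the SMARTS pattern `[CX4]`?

2

Check the 16 heavy atoms by environment: 2× n (aromatic, X2) → no; 4× c (aromatic, X3) → no; 4× C (X3) → no; 2× O (X1) → no; 2× O (X2) → no; 2× C (X4) → match.
That gives 2 matching atoms.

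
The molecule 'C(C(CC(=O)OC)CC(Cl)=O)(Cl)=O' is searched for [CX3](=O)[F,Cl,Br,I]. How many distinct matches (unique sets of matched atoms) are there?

2

[CX3](=O)[F,Cl,Br,I] is the SMARTS for an acyl halide: a carbonyl carbon bonded to a halogen.
The molecule carries 2 separate instances of an acyl chloride (-C(=O)Cl) meeting every constraint; each maps to a distinct set of atoms, giving 2 matches.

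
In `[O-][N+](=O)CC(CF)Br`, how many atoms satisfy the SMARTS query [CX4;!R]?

3

The query [CX4;!R] means: aliphatic carbon with four total connections, not in a ring.
Check the 8 heavy atoms by environment: 3× C (X4, acyclic) → match; 1× Br (X1, acyclic) → no; 1× F (X1, acyclic) → no; 1× N (charge +1, X3, acyclic) → no; 1× O (charge -1, X1, acyclic) → no; 1× O (X1, acyclic) → no.
That gives 3 matching atoms.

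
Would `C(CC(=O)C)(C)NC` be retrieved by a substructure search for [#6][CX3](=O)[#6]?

Yes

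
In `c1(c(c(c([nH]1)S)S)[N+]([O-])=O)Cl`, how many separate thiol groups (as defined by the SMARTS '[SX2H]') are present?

2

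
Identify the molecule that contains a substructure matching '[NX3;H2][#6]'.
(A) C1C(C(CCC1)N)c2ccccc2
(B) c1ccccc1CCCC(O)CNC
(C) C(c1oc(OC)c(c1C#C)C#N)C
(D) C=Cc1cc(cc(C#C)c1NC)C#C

[NX3;H2][#6] describes a trivalent nitrogen with two H attached to carbon (a primary amine).
(A) contains a primary amino group (-NH2), which satisfies every atom and bond constraint.
(B) has an N-methylamino group (-NHCH3) but the nitrogen bears two carbons and only one H (H1), not H2.
(C) has a nitrile (-C#N) but the nitrogen is NX1 (triple-bonded), not NX3 with two H.
(D) has an N-methylamino group (-NHCH3) but the nitrogen bears two carbons and only one H (H1), not H2.
So the answer is (A).

A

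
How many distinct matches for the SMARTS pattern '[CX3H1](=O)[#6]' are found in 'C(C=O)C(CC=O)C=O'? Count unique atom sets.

[CX3H1](=O)[#6] is the SMARTS for an aldehyde: an sp2 carbon with one H, double-bonded to O and single-bonded to carbon.
The molecule carries 3 separate instances of an aldehyde (-CHO) meeting every constraint; each maps to a distinct set of atoms, giving 3 matches.

3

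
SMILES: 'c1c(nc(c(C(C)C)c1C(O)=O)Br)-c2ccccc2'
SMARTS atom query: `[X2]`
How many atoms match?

2

The query [X2] means: any atom with exactly two total connections (bonds + H).
Check the 19 heavy atoms by environment: 1× n (aromatic, X2) → match; 11× c (aromatic, X3) → no; 3× C (X4) → no; 1× Br (X1) → no; 1× C (X3) → no; 1× O (X1) → no; 1× O (X2) → match.
Summing the matching environments: 1 + 1 = 2 matching atoms.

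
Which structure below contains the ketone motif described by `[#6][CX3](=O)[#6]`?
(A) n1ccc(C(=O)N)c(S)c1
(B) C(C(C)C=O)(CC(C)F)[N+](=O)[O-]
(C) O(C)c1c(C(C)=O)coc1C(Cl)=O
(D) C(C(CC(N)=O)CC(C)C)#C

[#6][CX3](=O)[#6] describes a carbonyl carbon (no H) flanked by two carbons (a ketone).
(A) has a primary amide (-C(=O)NH2) but one neighbour of the carbonyl carbon is N, not C.
(B) has an aldehyde (-CHO) but the carbonyl carbon has H1, so it is not flanked by two carbons.
(C) contains an acetyl/ketone group (-C(=O)CH3), which satisfies every atom and bond constraint.
(D) has a primary amide (-C(=O)NH2) but one neighbour of the carbonyl carbon is N, not C.
So the answer is (C).

C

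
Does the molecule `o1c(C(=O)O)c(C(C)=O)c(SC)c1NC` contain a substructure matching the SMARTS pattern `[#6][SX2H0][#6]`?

The pattern [#6][SX2H0][#6] describes an aliphatic sulfur bridging two carbons with no H on the sulfur — a thioether.
The molecule carries a methylthio ether (-SCH3), whose atoms satisfy every constraint of the query, so the pattern matches.

Yes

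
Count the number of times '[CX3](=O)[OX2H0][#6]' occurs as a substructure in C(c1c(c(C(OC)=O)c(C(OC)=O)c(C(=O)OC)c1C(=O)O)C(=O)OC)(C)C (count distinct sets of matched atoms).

4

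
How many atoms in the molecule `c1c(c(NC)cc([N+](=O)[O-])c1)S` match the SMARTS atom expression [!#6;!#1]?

5

Check the 12 heavy atoms by environment: 6× c (aromatic) → no; 1× S → match; 1× N → match; 1× C → no; 1× N (charge +1) → match; 1× O (charge -1) → match; 1× O → match.
Summing the matching environments: 1 + 1 + 1 + 1 + 1 = 5 matching atoms.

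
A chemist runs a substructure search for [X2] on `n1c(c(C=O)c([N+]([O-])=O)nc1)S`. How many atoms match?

The query [X2] means: any atom with exactly two total connections (bonds + H).
Check the 12 heavy atoms by environment: 2× n (aromatic, X2) → match; 4× c (aromatic, X3) → no; 1× S (X2) → match; 1× N (charge +1, X3) → no; 1× O (charge -1, X1) → no; 2× O (X1) → no; 1× C (X3) → no.
Summing the matching environments: 2 + 1 = 3 matching atoms.

3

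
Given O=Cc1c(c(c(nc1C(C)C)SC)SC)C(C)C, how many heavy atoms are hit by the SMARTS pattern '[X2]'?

The query [X2] means: any atom with exactly two total connections (bonds + H).
Check the 18 heavy atoms by environment: 1× n (aromatic, X2) → match; 5× c (aromatic, X3) → no; 2× S (X2) → match; 8× C (X4) → no; 1× C (X3) → no; 1× O (X1) → no.
Summing the matching environments: 1 + 2 = 3 matching atoms.

3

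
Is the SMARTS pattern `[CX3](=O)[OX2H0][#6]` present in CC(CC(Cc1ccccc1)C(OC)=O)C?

Yes

The pattern [CX3](=O)[OX2H0][#6] describes a carbonyl carbon bonded to an oxygen that is itself bonded to carbon (no H on that O) — an ester.
The molecule carries a methyl-ester group (-C(=O)OCH3), whose atoms satisfy every constraint of the query, so the pattern matches.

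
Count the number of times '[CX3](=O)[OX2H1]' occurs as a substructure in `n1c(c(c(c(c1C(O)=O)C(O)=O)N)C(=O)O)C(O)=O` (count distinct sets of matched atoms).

4

[CX3](=O)[OX2H1] is the SMARTS for a carboxylic acid: an sp2 carbon double-bonded to O and single-bonded to an -OH oxygen.
The molecule carries 4 separate instances of a carboxylic acid group (-C(=O)OH) meeting every constraint; each maps to a distinct set of atoms, giving 4 matches.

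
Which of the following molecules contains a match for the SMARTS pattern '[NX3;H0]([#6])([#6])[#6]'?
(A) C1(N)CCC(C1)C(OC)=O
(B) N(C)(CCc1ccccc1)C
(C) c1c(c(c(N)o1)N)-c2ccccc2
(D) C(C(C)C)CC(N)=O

B

[NX3;H0]([#6])([#6])[#6] describes a trivalent nitrogen with no H, bonded to three carbons (a tertiary amine).
(A) has a primary amino group (-NH2) but the nitrogen has H2, not H0 with three carbons.
(B) contains a dimethylamino group (-N(CH3)2), which satisfies every atom and bond constraint.
(C) has a primary amino group (-NH2) but the nitrogen has H2, not H0 with three carbons.
(D) has a primary amide (-C(=O)NH2) but the amide nitrogen has H2 and only one carbon neighbour.
So the answer is (B).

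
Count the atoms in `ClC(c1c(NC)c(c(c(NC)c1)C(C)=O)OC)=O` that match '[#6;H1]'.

1

The query [#6;H1] means: any carbon bearing exactly one hydrogen.
Check the 18 heavy atoms by environment: 5× c (aromatic, H0) → no; 1× c (aromatic, H1) → match; 2× C (H0) → no; 3× O (H0) → no; 1× Cl (H0) → no; 4× C (H3) → no; 2× N (H1) → no.
That gives 1 matching atom.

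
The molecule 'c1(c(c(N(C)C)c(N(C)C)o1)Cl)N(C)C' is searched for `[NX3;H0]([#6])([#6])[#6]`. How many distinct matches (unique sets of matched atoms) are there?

[NX3;H0]([#6])([#6])[#6] is the SMARTS for a tertiary amine: a trivalent nitrogen with no H, bonded to three carbons.
The molecule carries 3 separate instances of a dimethylamino group (-N(CH3)2) meeting every constraint; each maps to a distinct set of atoms, giving 3 matches.

3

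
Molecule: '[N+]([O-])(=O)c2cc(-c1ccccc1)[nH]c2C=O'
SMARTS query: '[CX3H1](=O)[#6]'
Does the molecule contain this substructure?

The pattern [CX3H1](=O)[#6] describes an sp2 carbon with one H, double-bonded to O and single-bonded to carbon — an aldehyde.
The molecule carries an aldehyde (-CHO), whose atoms satisfy every constraint of the query, so the pattern matches.

Yes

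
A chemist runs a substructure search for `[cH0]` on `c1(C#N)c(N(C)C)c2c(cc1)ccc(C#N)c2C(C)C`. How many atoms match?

6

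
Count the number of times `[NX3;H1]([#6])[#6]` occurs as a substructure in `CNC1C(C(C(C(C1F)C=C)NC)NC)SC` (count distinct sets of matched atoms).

3

[NX3;H1]([#6])[#6] is the SMARTS for a secondary amine: a trivalent nitrogen with one H, bonded to two carbons.
The molecule carries 3 separate instances of an N-methylamino group (-NHCH3) meeting every constraint; each maps to a distinct set of atoms, giving 3 matches.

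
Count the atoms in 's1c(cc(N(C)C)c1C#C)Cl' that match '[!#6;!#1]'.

3

Check the 11 heavy atoms by environment: 1× s (aromatic) → match; 4× c (aromatic) → no; 1× Cl → match; 4× C → no; 1× N → match.
Summing the matching environments: 1 + 1 + 1 = 3 matching atoms.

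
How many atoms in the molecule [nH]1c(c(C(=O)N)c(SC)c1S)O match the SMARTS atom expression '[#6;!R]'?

2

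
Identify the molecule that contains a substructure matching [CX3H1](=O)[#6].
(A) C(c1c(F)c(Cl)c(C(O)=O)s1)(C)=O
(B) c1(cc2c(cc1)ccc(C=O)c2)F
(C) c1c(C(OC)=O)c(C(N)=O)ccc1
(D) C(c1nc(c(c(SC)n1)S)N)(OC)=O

[CX3H1](=O)[#6] describes an sp2 carbon with one H, double-bonded to O and single-bonded to carbon (an aldehyde).
(A) has an acetyl/ketone group (-C(=O)CH3) but the carbonyl carbon has H0 (two carbon neighbours), not H1.
(B) contains an aldehyde (-CHO), which satisfies every atom and bond constraint.
(C) has a methyl-ester group (-C(=O)OCH3) but the carbonyl carbon has H0, not H1.
(D) has a methyl-ester group (-C(=O)OCH3) but the carbonyl carbon has H0, not H1.
So the answer is (B).

B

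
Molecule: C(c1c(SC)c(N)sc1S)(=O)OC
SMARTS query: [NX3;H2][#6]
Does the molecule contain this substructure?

Yes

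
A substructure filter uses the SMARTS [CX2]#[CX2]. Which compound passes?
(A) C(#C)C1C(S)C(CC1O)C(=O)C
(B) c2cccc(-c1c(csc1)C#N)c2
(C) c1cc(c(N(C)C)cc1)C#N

A

[CX2]#[CX2] describes a carbon-carbon triple bond (an alkyne).
(A) contains an ethynyl group (-C#CH), which satisfies every atom and bond constraint.
(B) has a nitrile (-C#N) but the triple bond is C#N, not C#C.
(C) has a nitrile (-C#N) but the triple bond is C#N, not C#C.
So the answer is (A).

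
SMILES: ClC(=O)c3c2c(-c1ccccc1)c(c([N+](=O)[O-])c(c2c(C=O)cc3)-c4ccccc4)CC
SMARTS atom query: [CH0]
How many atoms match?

1

The query [CH0] means: aliphatic carbon with no attached hydrogen.
Check the 32 heavy atoms by environment: 10× c (aromatic, H0) → no; 12× c (aromatic, H1) → no; 1× C (H0) → match; 3× O (H0) → no; 1× Cl (H0) → no; 1× C (H2) → no; 1× C (H3) → no; 1× N (charge +1, H0) → no; 1× O (charge -1, H0) → no; 1× C (H1) → no.
That gives 1 matching atom.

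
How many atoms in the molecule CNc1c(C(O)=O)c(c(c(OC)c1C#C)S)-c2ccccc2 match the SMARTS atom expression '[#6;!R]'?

5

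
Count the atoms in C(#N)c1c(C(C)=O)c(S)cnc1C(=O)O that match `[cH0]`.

4

The query [cH0] means: aromatic carbon with no attached hydrogen (substituted or ring-fusion).
Check the 15 heavy atoms by environment: 1× n (aromatic, H0) → no; 1× c (aromatic, H1) → no; 4× c (aromatic, H0) → match; 3× C (H0) → no; 2× O (H0) → no; 1× C (H3) → no; 1× O (H1) → no; 1× N (H0) → no; 1× S (H1) → no.
That gives 4 matching atoms.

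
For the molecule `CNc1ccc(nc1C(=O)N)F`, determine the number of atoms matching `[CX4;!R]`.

The query [CX4;!R] means: aliphatic carbon with four total connections, not in a ring.
Check the 12 heavy atoms by environment: 1× n (aromatic, X2, in 6-ring) → no; 5× c (aromatic, X3, in 6-ring) → no; 1× F (X1, acyclic) → no; 1× C (X3, acyclic) → no; 1× O (X1, acyclic) → no; 2× N (X3, acyclic) → no; 1× C (X4, acyclic) → match.
That gives 1 matching atom.

1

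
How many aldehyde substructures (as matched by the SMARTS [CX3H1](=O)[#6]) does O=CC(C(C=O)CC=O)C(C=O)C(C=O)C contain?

5

[CX3H1](=O)[#6] is the SMARTS for an aldehyde: an sp2 carbon with one H, double-bonded to O and single-bonded to carbon.
The molecule carries 5 separate instances of an aldehyde (-CHO) meeting every constraint; each maps to a distinct set of atoms, giving 5 matches.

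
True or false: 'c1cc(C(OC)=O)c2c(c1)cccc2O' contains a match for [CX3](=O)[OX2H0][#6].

True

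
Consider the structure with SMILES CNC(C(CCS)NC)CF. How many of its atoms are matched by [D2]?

5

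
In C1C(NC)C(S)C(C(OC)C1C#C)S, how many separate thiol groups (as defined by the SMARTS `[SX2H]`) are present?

2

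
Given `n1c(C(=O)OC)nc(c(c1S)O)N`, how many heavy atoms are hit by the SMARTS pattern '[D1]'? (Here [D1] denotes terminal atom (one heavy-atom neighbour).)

The query [D1] means: atom with exactly one heavy-atom neighbour (degree 1).
Check the 13 heavy atoms by environment: 2× n (aromatic, D2) → no; 4× c (aromatic, D3) → no; 1× S (D1) → match; 1× N (D1) → match; 2× O (D1) → match; 1× C (D3) → no; 1× O (D2) → no; 1× C (D1) → match.
Summing the matching environments: 1 + 1 + 2 + 1 = 5 matching atoms.

5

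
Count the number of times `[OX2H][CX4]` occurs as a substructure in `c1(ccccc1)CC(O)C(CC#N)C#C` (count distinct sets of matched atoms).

[OX2H][CX4] is the SMARTS for an aliphatic alcohol: a hydroxyl oxygen bound to an sp3 (X4) carbon.
Exactly one fragment in the molecule meets all constraints, giving 1 match.

1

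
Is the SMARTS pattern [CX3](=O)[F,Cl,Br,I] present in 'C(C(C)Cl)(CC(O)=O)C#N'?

No

The pattern [CX3](=O)[F,Cl,Br,I] describes a carbonyl carbon bonded to a halogen — an acyl halide.
The closest candidate here is a chloro substituent, but the Cl is not on a carbonyl carbon. No other fragment satisfies the full query, so there is no match.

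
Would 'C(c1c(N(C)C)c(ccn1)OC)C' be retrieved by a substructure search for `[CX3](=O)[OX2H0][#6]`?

No

The pattern [CX3](=O)[OX2H0][#6] describes a carbonyl carbon bonded to an oxygen that is itself bonded to carbon (no H on that O) — an ester.
The closest candidate here is a methoxy ether (-OCH3), but the ether oxygen is not adjacent to a C=O carbon. No other fragment satisfies the full query, so there is no match.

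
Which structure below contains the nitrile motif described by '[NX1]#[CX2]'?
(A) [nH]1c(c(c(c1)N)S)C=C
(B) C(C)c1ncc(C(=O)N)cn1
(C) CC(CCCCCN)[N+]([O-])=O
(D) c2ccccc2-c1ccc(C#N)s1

D

[NX1]#[CX2] describes a nitrogen triple-bonded to a two-connected carbon (a nitrile).
(A) has a primary amino group (-NH2) but the nitrogen is NX3 (three connections), not NX1 triple-bonded.
(B) has a primary amide (-C(=O)NH2) but the nitrogen is NX3, not NX1.
(C) has a primary amino group (-NH2) but the nitrogen is NX3 (three connections), not NX1 triple-bonded.
(D) contains a nitrile (-C#N), which satisfies every atom and bond constraint.
So the answer is (D).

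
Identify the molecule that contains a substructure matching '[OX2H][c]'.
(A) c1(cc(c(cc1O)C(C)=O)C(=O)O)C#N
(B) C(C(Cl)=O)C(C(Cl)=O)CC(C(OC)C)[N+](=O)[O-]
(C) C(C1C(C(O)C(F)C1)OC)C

A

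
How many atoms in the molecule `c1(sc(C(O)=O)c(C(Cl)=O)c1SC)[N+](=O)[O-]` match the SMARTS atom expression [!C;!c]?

Check the 16 heavy atoms by environment: 1× s (aromatic) → match; 4× c (aromatic) → no; 1× N (charge +1) → match; 1× O (charge -1) → match; 4× O → match; 1× S → match; 3× C → no; 1× Cl → match.
Summing the matching environments: 1 + 1 + 1 + 4 + 1 + 1 = 9 matching atoms.

9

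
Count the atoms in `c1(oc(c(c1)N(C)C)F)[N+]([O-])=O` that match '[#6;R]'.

The query [#6;R] means: carbon that is part of a ring.
Check the 12 heavy atoms by environment: 1× o (aromatic, in 5-ring) → no; 4× c (aromatic, in 5-ring) → match; 1× N (acyclic) → no; 2× C (acyclic) → no; 1× F (acyclic) → no; 1× N (charge +1, acyclic) → no; 1× O (charge -1, acyclic) → no; 1× O (acyclic) → no.
That gives 4 matching atoms.

4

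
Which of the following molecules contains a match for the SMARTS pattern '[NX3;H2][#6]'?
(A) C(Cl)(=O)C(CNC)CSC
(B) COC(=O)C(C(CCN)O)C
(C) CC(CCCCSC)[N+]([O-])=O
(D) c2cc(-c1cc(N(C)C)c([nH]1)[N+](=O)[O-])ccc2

B

[NX3;H2][#6] describes a trivalent nitrogen with two H attached to carbon (a primary amine).
(A) has an N-methylamino group (-NHCH3) but the nitrogen bears two carbons and only one H (H1), not H2.
(B) contains a primary amino group (-NH2), which satisfies every atom and bond constraint.
(C) has a nitro group (-[N+](=O)[O-]) but the nitrogen is [N+] with no H, not NX3H2.
(D) has a nitro group (-[N+](=O)[O-]) but the nitrogen is [N+] with no H, not NX3H2.
So the answer is (B).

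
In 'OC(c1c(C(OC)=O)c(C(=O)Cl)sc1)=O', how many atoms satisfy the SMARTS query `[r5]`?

5

The query [r5] means: r5 matches atoms in a five-membered ring.
Check the 15 heavy atoms by environment: 1× s (aromatic, in 5-ring) → match; 4× c (aromatic, in 5-ring) → match; 4× C (acyclic) → no; 5× O (acyclic) → no; 1× Cl (acyclic) → no.
Summing the matching environments: 1 + 4 = 5 matching atoms.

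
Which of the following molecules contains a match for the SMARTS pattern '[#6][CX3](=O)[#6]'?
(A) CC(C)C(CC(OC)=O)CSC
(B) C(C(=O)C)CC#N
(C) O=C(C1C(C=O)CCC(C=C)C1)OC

[#6][CX3](=O)[#6] describes a carbonyl carbon (no H) flanked by two carbons (a ketone).
(A) has a methyl-ester group (-C(=O)OCH3) but one neighbour of the carbonyl carbon is O, not C.
(B) contains an acetyl/ketone group (-C(=O)CH3), which satisfies every atom and bond constraint.
(C) has an aldehyde (-CHO) but the carbonyl carbon has H1, so it is not flanked by two carbons.
So the answer is (B).

B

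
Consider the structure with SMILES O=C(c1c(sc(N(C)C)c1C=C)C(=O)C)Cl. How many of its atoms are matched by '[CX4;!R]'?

3

Check the 16 heavy atoms by environment: 1× s (aromatic, X2, in 5-ring) → no; 4× c (aromatic, X3, in 5-ring) → no; 4× C (X3, acyclic) → no; 2× O (X1, acyclic) → no; 3× C (X4, acyclic) → match; 1× N (X3, acyclic) → no; 1× Cl (X1, acyclic) → no.
That gives 3 matching atoms.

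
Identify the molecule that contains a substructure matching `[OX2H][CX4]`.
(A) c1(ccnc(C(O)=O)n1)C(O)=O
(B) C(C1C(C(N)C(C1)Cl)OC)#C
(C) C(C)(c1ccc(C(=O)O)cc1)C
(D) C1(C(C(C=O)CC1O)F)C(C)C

D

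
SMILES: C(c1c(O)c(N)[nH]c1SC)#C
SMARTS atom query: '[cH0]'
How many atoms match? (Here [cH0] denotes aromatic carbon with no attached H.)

The query [cH0] means: aromatic carbon with no attached hydrogen (substituted or ring-fusion).
Check the 11 heavy atoms by environment: 1× n (aromatic, H1) → no; 4× c (aromatic, H0) → match; 1× C (H0) → no; 1× C (H1) → no; 1× O (H1) → no; 1× N (H2) → no; 1× S (H0) → no; 1× C (H3) → no.
That gives 4 matching atoms.

4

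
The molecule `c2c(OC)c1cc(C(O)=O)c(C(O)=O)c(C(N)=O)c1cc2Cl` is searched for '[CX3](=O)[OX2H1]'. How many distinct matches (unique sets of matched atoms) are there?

2

[CX3](=O)[OX2H1] is the SMARTS for a carboxylic acid: an sp2 carbon double-bonded to O and single-bonded to an -OH oxygen.
The molecule carries 2 separate instances of a carboxylic acid group (-C(=O)OH) meeting every constraint; each maps to a distinct set of atoms, giving 2 matches.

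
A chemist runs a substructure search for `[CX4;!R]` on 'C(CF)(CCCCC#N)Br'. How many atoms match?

6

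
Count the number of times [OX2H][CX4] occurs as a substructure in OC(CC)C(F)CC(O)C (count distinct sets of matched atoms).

[OX2H][CX4] is the SMARTS for an aliphatic alcohol: a hydroxyl oxygen bound to an sp3 (X4) carbon.
The molecule carries 2 separate instances of a hydroxyl group (-OH) meeting every constraint; each maps to a distinct set of atoms, giving 2 matches.

2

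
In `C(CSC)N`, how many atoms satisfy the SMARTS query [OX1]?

The query [OX1] means: aliphatic oxygen with one total connection — typically a carbonyl =O or an oxide.
Check the 5 heavy atoms by environment: 3× C (X4) → no; 1× S (X2) → no; 1× N (X3) → no.
No environment satisfies the query, so 0 matching atoms.

0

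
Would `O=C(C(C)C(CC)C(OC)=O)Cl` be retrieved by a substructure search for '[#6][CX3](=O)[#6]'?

No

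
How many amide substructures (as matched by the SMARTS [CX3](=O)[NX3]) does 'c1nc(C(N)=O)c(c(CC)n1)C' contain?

[CX3](=O)[NX3] is the SMARTS for an amide: a carbonyl carbon bonded to a trivalent nitrogen.
Exactly one fragment in the molecule meets all constraints, giving 1 match.

1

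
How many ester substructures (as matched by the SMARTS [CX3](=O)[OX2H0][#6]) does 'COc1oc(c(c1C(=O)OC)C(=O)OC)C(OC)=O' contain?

[CX3](=O)[OX2H0][#6] is the SMARTS for an ester: a carbonyl carbon bonded to an oxygen that is itself bonded to carbon (no H on that O).
The molecule carries 3 separate instances of a methyl-ester group (-C(=O)OCH3) meeting every constraint; each maps to a distinct set of atoms, giving 3 matches.

3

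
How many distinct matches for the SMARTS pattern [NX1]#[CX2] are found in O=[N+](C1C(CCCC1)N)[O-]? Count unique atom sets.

0

[NX1]#[CX2] is the SMARTS for a nitrile: a nitrogen triple-bonded to a two-connected carbon.
The molecule has a nitro group (-[N+](=O)[O-]), but there is no C#N triple bond; nothing else fits, so there are 0 matches.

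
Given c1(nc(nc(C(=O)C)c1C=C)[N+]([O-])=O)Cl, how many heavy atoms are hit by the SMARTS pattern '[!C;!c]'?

The query [!C;!c] means: neither aliphatic nor aromatic carbon — same as [!#6].
Check the 15 heavy atoms by environment: 2× n (aromatic) → match; 4× c (aromatic) → no; 4× C → no; 2× O → match; 1× N (charge +1) → match; 1× O (charge -1) → match; 1× Cl → match.
Summing the matching environments: 2 + 2 + 1 + 1 + 1 = 7 matching atoms.

7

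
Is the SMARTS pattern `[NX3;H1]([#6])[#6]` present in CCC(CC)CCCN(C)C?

No

The pattern [NX3;H1]([#6])[#6] describes a trivalent nitrogen with one H, bonded to two carbons — a secondary amine.
The closest candidate here is a dimethylamino group (-N(CH3)2), but the nitrogen has H0, not H1. No other fragment satisfies the full query, so there is no match.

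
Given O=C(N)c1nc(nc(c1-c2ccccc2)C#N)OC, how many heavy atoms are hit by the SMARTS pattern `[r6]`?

12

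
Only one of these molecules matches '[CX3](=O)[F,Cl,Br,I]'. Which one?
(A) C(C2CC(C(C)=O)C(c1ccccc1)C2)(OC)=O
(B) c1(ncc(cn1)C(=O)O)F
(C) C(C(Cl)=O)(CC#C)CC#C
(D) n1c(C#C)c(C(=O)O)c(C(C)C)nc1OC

C

[CX3](=O)[F,Cl,Br,I] describes a carbonyl carbon bonded to a halogen (an acyl halide).
(A) has a methyl-ester group (-C(=O)OCH3) but the carbonyl is bonded to -O-C, not to a halogen.
(B) has a carboxylic acid group (-C(=O)OH) but the carbonyl is bonded to -OH, not to a halogen.
(C) contains an acyl chloride (-C(=O)Cl), which satisfies every atom and bond constraint.
(D) has a carboxylic acid group (-C(=O)OH) but the carbonyl is bonded to -OH, not to a halogen.
So the answer is (C).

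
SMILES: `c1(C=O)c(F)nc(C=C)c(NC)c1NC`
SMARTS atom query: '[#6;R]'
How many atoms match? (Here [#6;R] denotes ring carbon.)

5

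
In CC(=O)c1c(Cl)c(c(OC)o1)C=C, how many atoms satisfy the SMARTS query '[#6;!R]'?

The query [#6;!R] means: carbon not in any ring.
Check the 13 heavy atoms by environment: 1× o (aromatic, in 5-ring) → no; 4× c (aromatic, in 5-ring) → no; 5× C (acyclic) → match; 2× O (acyclic) → no; 1× Cl (acyclic) → no.
That gives 5 matching atoms.

5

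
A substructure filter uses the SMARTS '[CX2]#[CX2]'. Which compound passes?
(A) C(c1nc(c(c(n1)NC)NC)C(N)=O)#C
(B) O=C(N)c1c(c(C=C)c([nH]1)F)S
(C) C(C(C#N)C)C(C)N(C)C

A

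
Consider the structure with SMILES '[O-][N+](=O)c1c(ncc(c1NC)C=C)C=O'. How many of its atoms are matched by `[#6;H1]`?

3

The query [#6;H1] means: any carbon bearing exactly one hydrogen.
Check the 15 heavy atoms by environment: 1× n (aromatic, H0) → no; 4× c (aromatic, H0) → no; 1× c (aromatic, H1) → match; 1× N (charge +1, H0) → no; 1× O (charge -1, H0) → no; 2× O (H0) → no; 1× N (H1) → no; 1× C (H3) → no; 2× C (H1) → match; 1× C (H2) → no.
Summing the matching environments: 1 + 2 = 3 matching atoms.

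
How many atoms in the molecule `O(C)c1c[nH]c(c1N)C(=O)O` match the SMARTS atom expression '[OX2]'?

2

Check the 11 heavy atoms by environment: 1× n (aromatic, X3) → no; 4× c (aromatic, X3) → no; 1× N (X3) → no; 1× C (X3) → no; 1× O (X1) → no; 2× O (X2) → match; 1× C (X4) → no.
That gives 2 matching atoms.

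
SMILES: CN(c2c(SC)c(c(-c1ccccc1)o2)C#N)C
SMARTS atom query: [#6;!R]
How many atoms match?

4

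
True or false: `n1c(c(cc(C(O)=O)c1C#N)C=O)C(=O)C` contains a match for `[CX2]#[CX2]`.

The pattern [CX2]#[CX2] describes a carbon-carbon triple bond — an alkyne.
The closest candidate here is a nitrile (-C#N), but the triple bond is C#N, not C#C. No other fragment satisfies the full query, so there is no match.

False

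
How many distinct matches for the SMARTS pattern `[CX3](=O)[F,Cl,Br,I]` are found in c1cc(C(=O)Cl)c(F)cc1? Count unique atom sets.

1

[CX3](=O)[F,Cl,Br,I] is the SMARTS for an acyl halide: a carbonyl carbon bonded to a halogen.
Exactly one fragment in the molecule meets all constraints, giving 1 match.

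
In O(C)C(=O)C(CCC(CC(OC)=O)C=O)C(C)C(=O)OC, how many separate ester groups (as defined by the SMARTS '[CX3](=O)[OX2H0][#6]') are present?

3

[CX3](=O)[OX2H0][#6] is the SMARTS for an ester: a carbonyl carbon bonded to an oxygen that is itself bonded to carbon (no H on that O).
The molecule carries 3 separate instances of a methyl-ester group (-C(=O)OCH3) meeting every constraint; each maps to a distinct set of atoms, giving 3 matches.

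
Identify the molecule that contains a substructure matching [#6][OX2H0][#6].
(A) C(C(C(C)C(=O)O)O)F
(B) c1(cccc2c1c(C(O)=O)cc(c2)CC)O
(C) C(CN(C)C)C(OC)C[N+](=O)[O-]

C

[#6][OX2H0][#6] describes an aliphatic oxygen bridging two carbons with no H on the oxygen (an ether).
(A) has a carboxylic acid group (-C(=O)OH) but the -OH oxygen has H1; the =O is OX1, not OX2.
(B) has a carboxylic acid group (-C(=O)OH) but the -OH oxygen has H1; the =O is OX1, not OX2.
(C) contains a methoxy ether (-OCH3), which satisfies every atom and bond constraint.
So the answer is (C).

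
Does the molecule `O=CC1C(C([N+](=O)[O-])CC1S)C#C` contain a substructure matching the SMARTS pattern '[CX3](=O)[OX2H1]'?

No

The pattern [CX3](=O)[OX2H1] describes an sp2 carbon double-bonded to O and single-bonded to an -OH oxygen — a carboxylic acid.
The closest candidate here is an aldehyde (-CHO), but there is no singly-bonded oxygen on the carbonyl carbon. No other fragment satisfies the full query, so there is no match.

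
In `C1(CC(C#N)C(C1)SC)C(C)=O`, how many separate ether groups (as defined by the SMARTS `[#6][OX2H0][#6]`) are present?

[#6][OX2H0][#6] is the SMARTS for an ether: an aliphatic oxygen bridging two carbons with no H on the oxygen.
No fragment in the molecule satisfies every constraint, giving 0 matches.

0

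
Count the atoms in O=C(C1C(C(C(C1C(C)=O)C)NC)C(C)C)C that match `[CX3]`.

The query [CX3] means: C with X3: aliphatic carbon with exactly 3 total connections.
Check the 17 heavy atoms by environment: 12× C (X4) → no; 2× C (X3) → match; 2× O (X1) → no; 1× N (X3) → no.
That gives 2 matching atoms.

2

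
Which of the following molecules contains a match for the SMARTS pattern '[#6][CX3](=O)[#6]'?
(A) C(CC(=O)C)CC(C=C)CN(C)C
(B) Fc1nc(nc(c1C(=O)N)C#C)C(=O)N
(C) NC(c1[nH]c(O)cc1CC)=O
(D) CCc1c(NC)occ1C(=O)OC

[#6][CX3](=O)[#6] describes a carbonyl carbon (no H) flanked by two carbons (a ketone).
(A) contains an acetyl/ketone group (-C(=O)CH3), which satisfies every atom and bond constraint.
(B) has a primary amide (-C(=O)NH2) but one neighbour of the carbonyl carbon is N, not C.
(C) has a primary amide (-C(=O)NH2) but one neighbour of the carbonyl carbon is N, not C.
(D) has a methyl-ester group (-C(=O)OCH3) but one neighbour of the carbonyl carbon is O, not C.
So the answer is (A).

A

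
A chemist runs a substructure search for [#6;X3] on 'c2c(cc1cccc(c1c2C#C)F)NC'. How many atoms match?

10

Check the 15 heavy atoms by environment: 10× c (aromatic, X3) → match; 2× C (X2) → no; 1× N (X3) → no; 1× C (X4) → no; 1× F (X1) → no.
That gives 10 matching atoms.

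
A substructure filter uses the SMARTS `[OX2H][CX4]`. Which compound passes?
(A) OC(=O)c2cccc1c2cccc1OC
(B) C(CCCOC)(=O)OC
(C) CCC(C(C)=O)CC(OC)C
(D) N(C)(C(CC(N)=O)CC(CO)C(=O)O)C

[OX2H][CX4] describes a hydroxyl oxygen bound to an sp3 (X4) carbon (an aliphatic alcohol).
(A) has a methoxy ether (-OCH3) but the oxygen has H0 (ether), not H1.
(B) has a methoxy ether (-OCH3) but the oxygen has H0 (ether), not H1.
(C) has a methoxy ether (-OCH3) but the oxygen has H0 (ether), not H1.
(D) contains a hydroxyl group (-OH), which satisfies every atom and bond constraint.
So the answer is (D).

D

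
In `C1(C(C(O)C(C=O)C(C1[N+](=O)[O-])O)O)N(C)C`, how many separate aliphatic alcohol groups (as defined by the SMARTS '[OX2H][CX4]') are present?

3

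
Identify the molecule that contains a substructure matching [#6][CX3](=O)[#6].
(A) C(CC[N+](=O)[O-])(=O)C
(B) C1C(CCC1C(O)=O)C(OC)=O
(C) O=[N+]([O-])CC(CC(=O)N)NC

A

[#6][CX3](=O)[#6] describes a carbonyl carbon (no H) flanked by two carbons (a ketone).
(A) contains an acetyl/ketone group (-C(=O)CH3), which satisfies every atom and bond constraint.
(B) has a carboxylic acid group (-C(=O)OH) but one neighbour of the carbonyl carbon is O, not C.
(C) has a primary amide (-C(=O)NH2) but one neighbour of the carbonyl carbon is N, not C.
So the answer is (A).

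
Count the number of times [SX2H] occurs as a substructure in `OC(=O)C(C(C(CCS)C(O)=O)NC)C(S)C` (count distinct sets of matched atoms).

[SX2H] is the SMARTS for a thiol: an aliphatic sulfur with two connections, one being H.
The molecule carries 2 separate instances of a thiol (-SH) meeting every constraint; each maps to a distinct set of atoms, giving 2 matches.

2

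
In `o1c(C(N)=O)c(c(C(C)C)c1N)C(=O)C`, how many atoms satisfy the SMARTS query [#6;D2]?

0

Check the 15 heavy atoms by environment: 1× o (aromatic, D2) → no; 4× c (aromatic, D3) → no; 2× N (D1) → no; 3× C (D3) → no; 3× C (D1) → no; 2× O (D1) → no.
No environment satisfies the query, so 0 matching atoms.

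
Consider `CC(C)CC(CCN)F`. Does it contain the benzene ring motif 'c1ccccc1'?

No

The pattern c1ccccc1 describes six aromatic carbons in a ring — a benzene ring.
The closest candidate here is a methyl group (-CH3), but no six-membered all-carbon aromatic ring is present. No other fragment satisfies the full query, so there is no match.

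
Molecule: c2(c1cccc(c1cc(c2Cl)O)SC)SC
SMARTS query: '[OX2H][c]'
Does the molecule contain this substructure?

Yes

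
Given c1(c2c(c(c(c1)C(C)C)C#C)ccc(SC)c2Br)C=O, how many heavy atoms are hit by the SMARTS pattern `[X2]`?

3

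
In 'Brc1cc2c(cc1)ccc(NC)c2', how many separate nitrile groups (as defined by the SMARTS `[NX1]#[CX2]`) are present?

0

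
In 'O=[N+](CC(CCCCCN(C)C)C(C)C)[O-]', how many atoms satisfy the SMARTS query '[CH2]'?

Check the 16 heavy atoms by environment: 6× C (H2) → match; 2× C (H1) → no; 1× N (H0) → no; 4× C (H3) → no; 1× N (charge +1, H0) → no; 1× O (charge -1, H0) → no; 1× O (H0) → no.
That gives 6 matching atoms.

6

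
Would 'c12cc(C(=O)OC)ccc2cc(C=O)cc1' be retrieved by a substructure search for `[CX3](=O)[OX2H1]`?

No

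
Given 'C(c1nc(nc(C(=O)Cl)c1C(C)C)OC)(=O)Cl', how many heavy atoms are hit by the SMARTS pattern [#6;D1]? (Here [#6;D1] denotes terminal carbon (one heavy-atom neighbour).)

3

The query [#6;D1] means: carbon bonded to exactly one heavy atom.
Check the 17 heavy atoms by environment: 2× n (aromatic, D2) → no; 4× c (aromatic, D3) → no; 3× C (D3) → no; 2× O (D1) → no; 2× Cl (D1) → no; 3× C (D1) → match; 1× O (D2) → no.
That gives 3 matching atoms.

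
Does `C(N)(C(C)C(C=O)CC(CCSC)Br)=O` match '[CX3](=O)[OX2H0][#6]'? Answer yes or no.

The pattern [CX3](=O)[OX2H0][#6] describes a carbonyl carbon bonded to an oxygen that is itself bonded to carbon (no H on that O) — an ester.
The closest candidate here is a primary amide (-C(=O)NH2), but the carbonyl is bonded to N, not to an O-C linkage. No other fragment satisfies the full query, so there is no match.

No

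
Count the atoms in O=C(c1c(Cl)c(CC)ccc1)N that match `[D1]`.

4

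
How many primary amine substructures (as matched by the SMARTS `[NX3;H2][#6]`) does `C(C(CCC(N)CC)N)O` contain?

[NX3;H2][#6] is the SMARTS for a primary amine: a trivalent nitrogen with two H attached to carbon.
The molecule carries 2 separate instances of a primary amino group (-NH2) meeting every constraint; each maps to a distinct set of atoms, giving 2 matches.

2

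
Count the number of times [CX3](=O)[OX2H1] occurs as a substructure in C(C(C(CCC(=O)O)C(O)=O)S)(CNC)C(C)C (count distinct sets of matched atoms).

[CX3](=O)[OX2H1] is the SMARTS for a carboxylic acid: an sp2 carbon double-bonded to O and single-bonded to an -OH oxygen.
The molecule carries 2 separate instances of a carboxylic acid group (-C(=O)OH) meeting every constraint; each maps to a distinct set of atoms, giving 2 matches.

2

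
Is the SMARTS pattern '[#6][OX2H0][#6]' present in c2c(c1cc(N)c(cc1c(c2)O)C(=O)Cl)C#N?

No

The pattern [#6][OX2H0][#6] describes an aliphatic oxygen bridging two carbons with no H on the oxygen — an ether.
The closest candidate here is a hydroxyl group (-OH), but the oxygen has H1, not H0 bridging two carbons. No other fragment satisfies the full query, so there is no match.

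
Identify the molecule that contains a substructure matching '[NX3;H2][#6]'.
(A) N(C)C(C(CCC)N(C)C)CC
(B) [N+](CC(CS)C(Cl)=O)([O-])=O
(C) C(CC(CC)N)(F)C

C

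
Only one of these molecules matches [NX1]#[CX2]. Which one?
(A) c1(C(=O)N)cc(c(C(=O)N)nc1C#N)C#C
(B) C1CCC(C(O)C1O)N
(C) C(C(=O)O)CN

[NX1]#[CX2] describes a nitrogen triple-bonded to a two-connected carbon (a nitrile).
(A) contains a nitrile (-C#N), which satisfies every atom and bond constraint.
(B) has a primary amino group (-NH2) but the nitrogen is NX3 (three connections), not NX1 triple-bonded.
(C) has a primary amino group (-NH2) but the nitrogen is NX3 (three connections), not NX1 triple-bonded.
So the answer is (A).

A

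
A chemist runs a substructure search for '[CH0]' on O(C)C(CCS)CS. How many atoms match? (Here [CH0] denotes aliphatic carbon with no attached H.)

0

The query [CH0] means: aliphatic carbon with no attached hydrogen.
Check the 8 heavy atoms by environment: 3× C (H2) → no; 1× C (H1) → no; 2× S (H1) → no; 1× O (H0) → no; 1× C (H3) → no.
No environment satisfies the query, so 0 matching atoms.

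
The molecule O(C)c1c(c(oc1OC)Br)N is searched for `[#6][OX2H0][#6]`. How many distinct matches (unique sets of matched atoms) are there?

[#6][OX2H0][#6] is the SMARTS for an ether: an aliphatic oxygen bridging two carbons with no H on the oxygen.
The molecule carries 2 separate instances of a methoxy ether (-OCH3) meeting every constraint; each maps to a distinct set of atoms, giving 2 matches.

2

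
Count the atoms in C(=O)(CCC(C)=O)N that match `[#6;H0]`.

2

The query [#6;H0] means: any carbon with no attached hydrogen.
Check the 8 heavy atoms by environment: 2× C (H2) → no; 2× C (H0) → match; 2× O (H0) → no; 1× C (H3) → no; 1× N (H2) → no.
That gives 2 matching atoms.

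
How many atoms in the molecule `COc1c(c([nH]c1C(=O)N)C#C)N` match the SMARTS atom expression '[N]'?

Check the 13 heavy atoms by environment: 1× n (aromatic) → no; 4× c (aromatic) → no; 2× N → match; 4× C → no; 2× O → no.
That gives 2 matching atoms.

2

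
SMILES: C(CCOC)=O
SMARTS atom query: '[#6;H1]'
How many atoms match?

1

The query [#6;H1] means: any carbon bearing exactly one hydrogen.
Check the 6 heavy atoms by environment: 2× C (H2) → no; 1× C (H1) → match; 2× O (H0) → no; 1× C (H3) → no.
That gives 1 matching atom.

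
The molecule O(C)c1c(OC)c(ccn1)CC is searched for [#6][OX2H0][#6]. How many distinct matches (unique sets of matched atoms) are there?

[#6][OX2H0][#6] is the SMARTS for an ether: an aliphatic oxygen bridging two carbons with no H on the oxygen.
The molecule carries 2 separate instances of a methoxy ether (-OCH3) meeting every constraint; each maps to a distinct set of atoms, giving 2 matches.

2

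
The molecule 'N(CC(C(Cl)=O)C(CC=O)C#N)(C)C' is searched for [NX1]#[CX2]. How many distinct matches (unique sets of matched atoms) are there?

1

[NX1]#[CX2] is the SMARTS for a nitrile: a nitrogen triple-bonded to a two-connected carbon.
Exactly one fragment in the molecule meets all constraints, giving 1 match.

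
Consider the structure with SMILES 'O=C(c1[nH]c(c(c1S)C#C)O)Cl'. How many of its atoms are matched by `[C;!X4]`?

3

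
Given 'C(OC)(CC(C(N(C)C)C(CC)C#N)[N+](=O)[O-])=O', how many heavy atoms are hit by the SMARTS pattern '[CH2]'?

2

Check the 18 heavy atoms by environment: 4× C (H3) → no; 2× C (H2) → match; 3× C (H1) → no; 1× N (charge +1, H0) → no; 1× O (charge -1, H0) → no; 3× O (H0) → no; 2× C (H0) → no; 2× N (H0) → no.
That gives 2 matching atoms.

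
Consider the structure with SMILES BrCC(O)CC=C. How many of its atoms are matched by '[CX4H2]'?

2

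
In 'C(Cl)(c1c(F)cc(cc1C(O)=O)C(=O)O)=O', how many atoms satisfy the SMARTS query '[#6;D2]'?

The query [#6;D2] means: any carbon bonded to exactly two heavy atoms.
Check the 16 heavy atoms by environment: 4× c (aromatic, D3) → no; 2× c (aromatic, D2) → match; 1× F (D1) → no; 3× C (D3) → no; 5× O (D1) → no; 1× Cl (D1) → no.
That gives 2 matching atoms.

2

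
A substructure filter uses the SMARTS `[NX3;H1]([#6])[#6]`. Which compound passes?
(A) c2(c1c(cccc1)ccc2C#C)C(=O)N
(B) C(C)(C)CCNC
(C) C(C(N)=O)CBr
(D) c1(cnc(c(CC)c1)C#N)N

[NX3;H1]([#6])[#6] describes a trivalent nitrogen with one H, bonded to two carbons (a secondary amine).
(A) has a primary amide (-C(=O)NH2) but the -C(=O)NH2 nitrogen has H2, not H1.
(B) contains an N-methylamino group (-NHCH3), which satisfies every atom and bond constraint.
(C) has a primary amide (-C(=O)NH2) but the -C(=O)NH2 nitrogen has H2, not H1.
(D) has a primary amino group (-NH2) but the nitrogen has H2 and only one carbon neighbour.
So the answer is (B).

B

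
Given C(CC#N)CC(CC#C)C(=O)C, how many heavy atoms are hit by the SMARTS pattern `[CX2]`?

3

The query [CX2] means: C with X2: aliphatic carbon with exactly 2 total connections.
Check the 12 heavy atoms by environment: 6× C (X4) → no; 3× C (X2) → match; 1× N (X1) → no; 1× C (X3) → no; 1× O (X1) → no.
That gives 3 matching atoms.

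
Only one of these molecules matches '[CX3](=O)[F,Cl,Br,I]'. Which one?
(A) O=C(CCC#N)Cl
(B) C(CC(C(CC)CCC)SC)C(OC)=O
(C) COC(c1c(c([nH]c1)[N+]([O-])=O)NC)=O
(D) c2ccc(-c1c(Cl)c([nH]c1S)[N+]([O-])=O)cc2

A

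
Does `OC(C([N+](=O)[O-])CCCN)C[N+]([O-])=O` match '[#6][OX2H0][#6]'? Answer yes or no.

No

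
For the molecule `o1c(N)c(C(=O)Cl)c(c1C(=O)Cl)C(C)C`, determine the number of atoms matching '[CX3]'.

The query [CX3] means: C with X3: aliphatic carbon with exactly 3 total connections.
Check the 15 heavy atoms by environment: 1× o (aromatic, X2) → no; 4× c (aromatic, X3) → no; 2× C (X3) → match; 2× O (X1) → no; 2× Cl (X1) → no; 1× N (X3) → no; 3× C (X4) → no.
That gives 2 matching atoms.

2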